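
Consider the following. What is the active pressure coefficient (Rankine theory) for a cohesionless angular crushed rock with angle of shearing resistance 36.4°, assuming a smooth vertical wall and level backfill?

K_a = tan²(45° − φ/2) = tan²(26.80°) = 0.2552.

0.255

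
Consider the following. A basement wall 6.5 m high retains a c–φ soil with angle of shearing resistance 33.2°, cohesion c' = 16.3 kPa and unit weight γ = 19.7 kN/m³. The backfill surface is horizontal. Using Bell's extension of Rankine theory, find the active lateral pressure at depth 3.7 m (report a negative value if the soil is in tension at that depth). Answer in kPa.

3.68 kPa

K_a = (1 − sin φ)/(1 + sin φ) = 0.2924.
σ_a = K_a γ z − 2c√K_a = 0.2924×19.7×3.7 − 2×16.3×0.5407 = 3.683 kPa.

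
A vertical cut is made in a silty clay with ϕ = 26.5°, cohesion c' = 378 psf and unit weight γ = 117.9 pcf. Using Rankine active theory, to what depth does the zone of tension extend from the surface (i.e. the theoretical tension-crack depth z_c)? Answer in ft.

10.4 ft

K_a = tan²(45° − 26.5°/2) = 0.3829; √K_a = 0.6188.
The active pressure is zero where K_a γ z = 2c√K_a, so z_c = 2c/(γ√K_a) = 2×378/(117.9×0.6188) = 10.36 ft.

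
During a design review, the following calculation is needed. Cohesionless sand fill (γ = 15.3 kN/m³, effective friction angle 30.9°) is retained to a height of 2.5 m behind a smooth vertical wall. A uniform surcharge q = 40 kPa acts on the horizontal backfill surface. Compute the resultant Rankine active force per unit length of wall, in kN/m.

47.5 kN/m

K_a = tan²(45° − φ/2) = 0.3214.
Soil triangle: ½ K_a γ H² = 0.5×0.3214×15.3×2.5² = 15.37 kN/m.
Surcharge rectangle: K_a q H = 0.3214×40×2.5 = 32.14 kN/m.
Total = 15.37 + 32.14 = 47.51 kN/m.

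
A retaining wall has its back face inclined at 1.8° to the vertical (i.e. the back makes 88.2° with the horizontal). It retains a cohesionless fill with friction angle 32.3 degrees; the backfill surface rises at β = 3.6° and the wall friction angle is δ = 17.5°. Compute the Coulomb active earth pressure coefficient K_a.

K_a = sin²(α+φ) / [sin²α · sin(α−δ) · (1 + √{sin(φ+δ)sin(φ−β) / (sin(α−δ)sin(α+β))})²].
With α = 88.2°, φ = 32.3°, δ = 17.5°, β = 3.6°: K_a = 0.2987.

0.299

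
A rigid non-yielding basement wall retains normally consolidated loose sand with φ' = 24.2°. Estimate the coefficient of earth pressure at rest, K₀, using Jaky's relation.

0.590

K₀ = 1 − sin φ' = 1 − sin 24.2° = 0.5901.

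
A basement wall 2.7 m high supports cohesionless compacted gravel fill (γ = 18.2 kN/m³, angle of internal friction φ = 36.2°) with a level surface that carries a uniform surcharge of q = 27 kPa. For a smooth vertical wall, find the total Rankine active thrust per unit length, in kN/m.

35.8 kN/m

K_a = tan²(45° − φ/2) = 0.2574.
Soil triangle: ½ K_a γ H² = 0.5×0.2574×18.2×2.7² = 17.07 kN/m.
Surcharge rectangle: K_a q H = 0.2574×27×2.7 = 18.76 kN/m.
Total = 17.07 + 18.76 = 35.84 kN/m.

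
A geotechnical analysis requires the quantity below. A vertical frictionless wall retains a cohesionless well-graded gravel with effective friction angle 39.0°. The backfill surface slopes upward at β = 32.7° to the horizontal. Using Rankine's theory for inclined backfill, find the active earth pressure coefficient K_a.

0.375

K_a = cos β · (cos β − √(cos²β − cos²φ)) / (cos β + √(cos²β − cos²φ)).
cos β = 0.8415, cos φ = 0.7771, √(cos²β − cos²φ) = 0.3228.
K_a = 0.8415 × (0.8415 − 0.3228)/(0.8415 + 0.3228) = 0.3749.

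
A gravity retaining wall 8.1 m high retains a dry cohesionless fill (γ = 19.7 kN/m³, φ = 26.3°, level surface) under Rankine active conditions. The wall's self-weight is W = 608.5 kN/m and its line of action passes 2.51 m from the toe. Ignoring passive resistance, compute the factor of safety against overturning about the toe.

2.27

K_a = tan²(45° − 26.3°/2) = 0.3859.
P_a = ½K_aγH² = 0.5×0.3859×19.7×8.1² = 249.4 kN/m, acting at H/3 = 2.700 m above the base.
Overturning moment M_o = P_a × H/3 = 249.4 × 2.700 = 673.4.
Resisting moment M_r = W × 2.51 = 608.5 × 2.51 = 1527.
FS_overturning = M_r/M_o = 1527/673.4 = 2.268.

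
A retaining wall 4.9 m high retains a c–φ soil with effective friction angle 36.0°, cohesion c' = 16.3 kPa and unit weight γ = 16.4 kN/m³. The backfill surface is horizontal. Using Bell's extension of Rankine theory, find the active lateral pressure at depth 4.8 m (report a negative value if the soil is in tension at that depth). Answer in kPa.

3.83 kPa

K_a = (1 − sin φ)/(1 + sin φ) = 0.2596.
σ_a = K_a γ z − 2c√K_a = 0.2596×16.4×4.8 − 2×16.3×0.5095 = 3.826 kPa.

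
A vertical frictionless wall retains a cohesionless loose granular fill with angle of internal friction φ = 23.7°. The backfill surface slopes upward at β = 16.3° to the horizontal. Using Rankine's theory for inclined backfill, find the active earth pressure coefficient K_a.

K_a = cos β · (cos β − √(cos²β − cos²φ)) / (cos β + √(cos²β − cos²φ)).
cos β = 0.9598, cos φ = 0.9157, √(cos²β − cos²φ) = 0.2877.
K_a = 0.9598 × (0.9598 − 0.2877)/(0.9598 + 0.2877) = 0.5171.

0.517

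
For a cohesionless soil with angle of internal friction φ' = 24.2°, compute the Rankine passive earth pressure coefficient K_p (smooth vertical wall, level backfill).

2.39

K_p = (1 + sin φ)/(1 − sin φ) = tan²(45° + 24.2°/2) = 2.389.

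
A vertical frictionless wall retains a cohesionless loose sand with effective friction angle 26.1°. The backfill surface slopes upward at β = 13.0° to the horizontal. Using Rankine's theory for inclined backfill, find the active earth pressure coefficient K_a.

0.430

K_a = cos β · (cos β − √(cos²β − cos²φ)) / (cos β + √(cos²β − cos²φ)).
cos β = 0.9744, cos φ = 0.8980, √(cos²β − cos²φ) = 0.3781.
K_a = 0.9744 × (0.9744 − 0.3781)/(0.9744 + 0.3781) = 0.4296.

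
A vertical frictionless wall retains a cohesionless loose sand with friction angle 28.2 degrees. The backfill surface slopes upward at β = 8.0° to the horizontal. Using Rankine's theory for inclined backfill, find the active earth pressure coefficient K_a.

K_a = cos β · (cos β − √(cos²β − cos²φ)) / (cos β + √(cos²β − cos²φ)).
cos β = 0.9903, cos φ = 0.8813, √(cos²β − cos²φ) = 0.4516.
K_a = 0.9903 × (0.9903 − 0.4516)/(0.9903 + 0.4516) = 0.3700.

0.370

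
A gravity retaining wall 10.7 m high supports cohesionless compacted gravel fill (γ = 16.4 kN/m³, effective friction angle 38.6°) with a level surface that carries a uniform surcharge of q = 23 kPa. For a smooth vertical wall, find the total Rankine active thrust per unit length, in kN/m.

274 kN/m

K_a = tan²(45° − φ/2) = 0.2316.
Soil triangle: ½ K_a γ H² = 0.5×0.2316×16.4×10.7² = 217.4 kN/m.
Surcharge rectangle: K_a q H = 0.2316×23×10.7 = 57.00 kN/m.
Total = 217.4 + 57.00 = 274.4 kN/m.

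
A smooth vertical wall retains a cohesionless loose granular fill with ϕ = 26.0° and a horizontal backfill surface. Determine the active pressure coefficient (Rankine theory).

K_a = (1 − sin φ)/(1 + sin φ) = (1 − sin 26.0°)/(1 + sin 26.0°) = 0.3905.

0.390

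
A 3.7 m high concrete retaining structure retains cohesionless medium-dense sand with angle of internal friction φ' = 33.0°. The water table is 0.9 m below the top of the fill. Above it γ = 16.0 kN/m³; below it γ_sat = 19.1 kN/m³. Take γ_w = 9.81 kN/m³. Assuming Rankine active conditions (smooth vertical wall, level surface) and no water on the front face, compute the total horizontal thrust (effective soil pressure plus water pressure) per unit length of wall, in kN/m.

K_a = tan²(45° − φ/2) = 0.2948.
γ' = 19.1 − 9.81 = 9.290 kN/m³. Depth below WT = 2.8 m.
σ'_h at WT = K_a γ d_w = 4.245 kPa; at base = 4.245 + K_a γ' × 2.8 = 11.91 kPa.
P₁ (0–0.9 m) = ½×4.245×0.9 = 1.910. P₂ (0.9–3.7 m) = ½(4.245+11.91)×2.8 = 22.62.
P_w = ½ γ_w h₂² = 0.5×9.81×2.8² = 38.46. Total = 1.910+22.62+38.46 = 62.99 kN/m.

63.0 kN/m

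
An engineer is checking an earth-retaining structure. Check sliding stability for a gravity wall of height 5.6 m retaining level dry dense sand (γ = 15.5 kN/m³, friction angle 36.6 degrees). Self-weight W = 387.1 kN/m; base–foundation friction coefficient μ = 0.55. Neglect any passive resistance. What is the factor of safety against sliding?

3.46

K_a = tan²(45° − 36.6°/2) = 0.2530.
P_a = ½K_aγH² = 0.5×0.2530×15.5×5.6² = 61.48 kN/m, acting at H/3 = 1.867 m above the base.
FS_sliding = μW / P_a = 0.55×387.1 / 61.48 = 3.463.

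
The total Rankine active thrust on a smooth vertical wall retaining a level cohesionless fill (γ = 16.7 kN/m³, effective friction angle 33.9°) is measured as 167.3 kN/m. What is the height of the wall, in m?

8.40 m

K_a = 0.2839. P_a = ½ K_a γ H² ⇒ H = √(2P_a/(K_a γ)).
H = √(2×167.3/(0.2839×16.7)) = 8.401 m.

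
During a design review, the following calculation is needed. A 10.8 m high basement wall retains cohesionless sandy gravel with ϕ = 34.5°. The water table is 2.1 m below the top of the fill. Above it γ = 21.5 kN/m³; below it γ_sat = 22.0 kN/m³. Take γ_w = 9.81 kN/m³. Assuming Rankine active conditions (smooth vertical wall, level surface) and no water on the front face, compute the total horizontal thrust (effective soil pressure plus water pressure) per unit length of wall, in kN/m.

K_a = tan²(45° − φ/2) = 0.2768.
γ' = 22.0 − 9.81 = 12.19 kN/m³. Depth below WT = 8.7 m.
σ'_h at WT = K_a γ d_w = 12.50 kPa; at base = 12.50 + K_a γ' × 8.7 = 41.85 kPa.
P₁ (0–2.1 m) = ½×12.50×2.1 = 13.12. P₂ (2.1–10.8 m) = ½(12.50+41.85)×8.7 = 236.4.
P_w = ½ γ_w h₂² = 0.5×9.81×8.7² = 371.3. Total = 13.12+236.4+371.3 = 620.8 kN/m.

621 kN/m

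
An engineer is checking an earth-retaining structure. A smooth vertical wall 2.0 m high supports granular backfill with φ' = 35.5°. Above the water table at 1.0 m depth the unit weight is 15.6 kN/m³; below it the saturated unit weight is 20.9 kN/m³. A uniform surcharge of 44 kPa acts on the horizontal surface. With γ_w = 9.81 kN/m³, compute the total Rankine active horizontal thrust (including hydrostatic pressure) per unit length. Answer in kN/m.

K_a = tan²(45° − φ/2) = 0.2653.
γ' = 20.9 − 9.81 = 11.09 kN/m³. h₂ = H − d_w = 1.0 m.
σ'_h: at surface K_a·q = 11.67; at WT K_a(q+γd_w) = 15.81; at base K_a(q+γd_w+γ'h₂) = 18.75 kPa.
P₁ = ½(11.67+15.81)×1.0 = 13.74; P₂ = ½(15.81+18.75)×1.0 = 17.28; P_w = ½γ_w h₂² = 4.905.
Total = 13.74+17.28+4.905 = 35.93 kN/m.

35.9 kN/m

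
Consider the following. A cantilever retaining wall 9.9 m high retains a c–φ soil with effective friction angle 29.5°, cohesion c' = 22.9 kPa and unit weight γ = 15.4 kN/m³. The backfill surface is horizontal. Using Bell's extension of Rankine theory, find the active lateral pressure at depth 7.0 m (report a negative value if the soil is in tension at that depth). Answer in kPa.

K_a = (1 − sin φ)/(1 + sin φ) = 0.3401.
σ_a = K_a γ z − 2c√K_a = 0.3401×15.4×7.0 − 2×22.9×0.5832 = 9.953 kPa.

9.95 kPa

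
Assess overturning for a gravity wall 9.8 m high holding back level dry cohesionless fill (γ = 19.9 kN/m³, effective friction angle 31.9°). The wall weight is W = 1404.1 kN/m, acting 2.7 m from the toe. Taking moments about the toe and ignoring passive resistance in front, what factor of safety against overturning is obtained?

K_a = tan²(45° − 31.9°/2) = 0.3085.
P_a = ½K_aγH² = 0.5×0.3085×19.9×9.8² = 294.8 kN/m, acting at H/3 = 3.267 m above the base.
Overturning moment M_o = P_a × H/3 = 294.8 × 3.267 = 963.1.
Resisting moment M_r = W × 2.7 = 1404.1 × 2.7 = 3791.
FS_overturning = M_r/M_o = 3791/963.1 = 3.936.

3.94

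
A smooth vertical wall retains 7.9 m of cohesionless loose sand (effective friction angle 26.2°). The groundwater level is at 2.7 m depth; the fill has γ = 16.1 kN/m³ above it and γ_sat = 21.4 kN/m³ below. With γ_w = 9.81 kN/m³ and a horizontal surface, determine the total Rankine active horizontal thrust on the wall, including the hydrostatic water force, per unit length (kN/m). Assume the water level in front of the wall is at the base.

K_a = tan²(45° − φ/2) = 0.3874.
γ' = 21.4 − 9.81 = 11.59 kN/m³. Depth below WT = 5.2 m.
σ'_h at WT = K_a γ d_w = 16.84 kPa; at base = 16.84 + K_a γ' × 5.2 = 40.19 kPa.
P₁ (0–2.7 m) = ½×16.84×2.7 = 22.74. P₂ (2.7–7.9 m) = ½(16.84+40.19)×5.2 = 148.3.
P_w = ½ γ_w h₂² = 0.5×9.81×5.2² = 132.6. Total = 22.74+148.3+132.6 = 303.7 kN/m.

304 kN/m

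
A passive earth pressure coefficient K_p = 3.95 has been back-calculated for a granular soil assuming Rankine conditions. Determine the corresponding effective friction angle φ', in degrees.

K_p = (1+sin φ)/(1−sin φ) ⇒ sin φ = (K_p − 1)/(K_p + 1) = 0.5960.
φ = arcsin(0.5960) = 36.58°.

36.6°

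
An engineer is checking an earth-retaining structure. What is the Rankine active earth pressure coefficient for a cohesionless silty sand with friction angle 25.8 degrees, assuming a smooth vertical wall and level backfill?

0.394

K_a = tan²(45° − φ/2) = tan²(32.10°) = 0.3935.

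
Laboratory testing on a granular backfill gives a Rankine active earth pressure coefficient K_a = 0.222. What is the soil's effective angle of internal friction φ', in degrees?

K_a = tan²(45° − φ/2) ⇒ 45° − φ/2 = arctan(√0.222) = 25.23°.
φ = 2(45° − 25.23°) = 39.54°.

39.5°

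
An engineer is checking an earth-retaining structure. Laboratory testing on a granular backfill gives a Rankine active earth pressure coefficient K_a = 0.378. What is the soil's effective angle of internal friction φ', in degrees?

K_a = tan²(45° − φ/2) ⇒ 45° − φ/2 = arctan(√0.378) = 31.58°.
φ = 2(45° − 31.58°) = 26.83°.

26.8°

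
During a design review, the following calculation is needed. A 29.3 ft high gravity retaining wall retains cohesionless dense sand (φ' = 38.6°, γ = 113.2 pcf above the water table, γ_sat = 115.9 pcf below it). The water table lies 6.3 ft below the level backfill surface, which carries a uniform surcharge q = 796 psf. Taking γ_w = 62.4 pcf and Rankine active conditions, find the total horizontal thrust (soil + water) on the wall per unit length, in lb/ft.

29500 lb/ft

K_a = tan²(45° − φ/2) = 0.2316.
γ' = 115.9 − 62.4 = 53.50 pcf. h₂ = H − d_w = 23.0 ft.
σ'_h: at surface K_a·q = 184.4; at WT K_a(q+γd_w) = 349.5; at base K_a(q+γd_w+γ'h₂) = 634.6 psf.
P₁ = ½(184.4+349.5)×6.3 = 1682; P₂ = ½(349.5+634.6)×23.0 = 11320; P_w = ½γ_w h₂² = 16500.
Total = 1682+11320+16500 = 29500 lb/ft.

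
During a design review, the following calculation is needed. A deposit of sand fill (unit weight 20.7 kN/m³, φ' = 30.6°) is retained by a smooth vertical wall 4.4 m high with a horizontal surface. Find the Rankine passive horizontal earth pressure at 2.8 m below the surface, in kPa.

178 kPa

K_p = (1 + sin φ)/(1 − sin φ) = 3.074.
σ_h = K_p γ z = 3.074 × 20.7 × 2.8 = 178.1 kPa.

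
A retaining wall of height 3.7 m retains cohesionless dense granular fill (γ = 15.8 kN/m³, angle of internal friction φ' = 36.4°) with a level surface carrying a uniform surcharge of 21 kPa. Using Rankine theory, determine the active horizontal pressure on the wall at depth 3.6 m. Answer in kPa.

19.9 kPa

K_a = (1 − sin φ)/(1 + sin φ) = 0.2552.
σ_v = γz + q = 15.8 × 3.6 + 21 = 77.88 kPa.
σ_h = K_a σ_v = 0.2552 × 77.88 = 19.87 kPa.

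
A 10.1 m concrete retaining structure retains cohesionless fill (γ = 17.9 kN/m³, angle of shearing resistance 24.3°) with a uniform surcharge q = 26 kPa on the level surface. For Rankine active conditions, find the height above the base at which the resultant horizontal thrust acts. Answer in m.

K_a = 0.4169.
Triangular part P₁ = ½K_aγH² = 380.6 at H/3 = 3.367 m; rectangular part P₂ = K_a q H = 109.5 at H/2 = 5.050 m.
ȳ = (P₁·3.367 + P₂·5.050)/(P₁+P₂) = 3.743 m.

3.74 m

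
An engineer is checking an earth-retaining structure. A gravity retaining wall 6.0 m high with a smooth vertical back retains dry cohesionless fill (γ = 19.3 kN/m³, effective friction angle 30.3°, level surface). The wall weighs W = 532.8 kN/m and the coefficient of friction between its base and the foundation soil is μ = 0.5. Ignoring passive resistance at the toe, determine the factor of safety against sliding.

2.33

K_a = tan²(45° − 30.3°/2) = 0.3293.
P_a = ½K_aγH² = 0.5×0.3293×19.3×6.0² = 114.4 kN/m, acting at H/3 = 2.000 m above the base.
FS_sliding = μW / P_a = 0.5×532.8 / 114.4 = 2.329.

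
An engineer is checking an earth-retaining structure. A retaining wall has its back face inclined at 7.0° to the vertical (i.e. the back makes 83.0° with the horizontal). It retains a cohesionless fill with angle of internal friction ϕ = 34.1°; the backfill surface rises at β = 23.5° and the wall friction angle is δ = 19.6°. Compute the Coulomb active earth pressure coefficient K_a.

K_a = sin²(α+φ) / [sin²α · sin(α−δ) · (1 + √{sin(φ+δ)sin(φ−β) / (sin(α−δ)sin(α+β))})²].
With α = 83.0°, φ = 34.1°, δ = 19.6°, β = 23.5°: K_a = 0.4488.

0.449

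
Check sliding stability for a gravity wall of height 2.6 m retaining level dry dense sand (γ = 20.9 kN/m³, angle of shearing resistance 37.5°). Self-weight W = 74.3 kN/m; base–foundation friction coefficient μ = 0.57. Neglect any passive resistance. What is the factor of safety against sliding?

K_a = tan²(45° − 37.5°/2) = 0.2432.
P_a = ½K_aγH² = 0.5×0.2432×20.9×2.6² = 17.18 kN/m, acting at H/3 = 0.8667 m above the base.
FS_sliding = μW / P_a = 0.57×74.3 / 17.18 = 2.465.

2.47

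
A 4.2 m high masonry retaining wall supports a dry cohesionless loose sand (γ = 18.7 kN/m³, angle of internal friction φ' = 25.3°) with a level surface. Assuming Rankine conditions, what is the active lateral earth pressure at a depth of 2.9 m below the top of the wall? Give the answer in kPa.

21.8 kPa

K_a = (1 − sin φ)/(1 + sin φ) = 0.4012.
σ_h = K_a γ z = 0.4012 × 18.7 × 2.9 = 21.76 kPa.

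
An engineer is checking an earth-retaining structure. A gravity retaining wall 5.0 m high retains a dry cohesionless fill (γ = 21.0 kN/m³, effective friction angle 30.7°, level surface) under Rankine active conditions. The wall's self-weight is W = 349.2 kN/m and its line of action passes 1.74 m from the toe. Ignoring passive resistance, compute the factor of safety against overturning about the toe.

K_a = tan²(45° − 30.7°/2) = 0.3240.
P_a = ½K_aγH² = 0.5×0.3240×21.0×5.0² = 85.06 kN/m, acting at H/3 = 1.667 m above the base.
Overturning moment M_o = P_a × H/3 = 85.06 × 1.667 = 141.8.
Resisting moment M_r = W × 1.74 = 349.2 × 1.74 = 607.6.
FS_overturning = M_r/M_o = 607.6/141.8 = 4.286.

4.29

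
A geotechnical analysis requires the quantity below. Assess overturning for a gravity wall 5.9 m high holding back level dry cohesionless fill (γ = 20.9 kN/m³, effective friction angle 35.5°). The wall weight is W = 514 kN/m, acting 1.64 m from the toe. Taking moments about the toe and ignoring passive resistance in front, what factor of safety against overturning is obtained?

4.44

K_a = tan²(45° − 35.5°/2) = 0.2653.
P_a = ½K_aγH² = 0.5×0.2653×20.9×5.9² = 96.49 kN/m, acting at H/3 = 1.967 m above the base.
Overturning moment M_o = P_a × H/3 = 96.49 × 1.967 = 189.8.
Resisting moment M_r = W × 1.64 = 514 × 1.64 = 843.0.
FS_overturning = M_r/M_o = 843.0/189.8 = 4.442.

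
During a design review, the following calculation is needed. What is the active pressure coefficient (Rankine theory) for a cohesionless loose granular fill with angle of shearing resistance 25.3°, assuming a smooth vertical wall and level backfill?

K_a = (1 − sin φ)/(1 + sin φ) = (1 − sin 25.3°)/(1 + sin 25.3°) = 0.4012.

0.401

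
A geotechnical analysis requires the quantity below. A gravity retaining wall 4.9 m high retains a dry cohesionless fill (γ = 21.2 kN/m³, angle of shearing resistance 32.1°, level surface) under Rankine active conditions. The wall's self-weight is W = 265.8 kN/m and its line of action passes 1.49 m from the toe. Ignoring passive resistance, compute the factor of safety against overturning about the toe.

3.11

K_a = tan²(45° − 32.1°/2) = 0.3060.
P_a = ½K_aγH² = 0.5×0.3060×21.2×4.9² = 77.88 kN/m, acting at H/3 = 1.633 m above the base.
Overturning moment M_o = P_a × H/3 = 77.88 × 1.633 = 127.2.
Resisting moment M_r = W × 1.49 = 265.8 × 1.49 = 396.0.
FS_overturning = M_r/M_o = 396.0/127.2 = 3.114.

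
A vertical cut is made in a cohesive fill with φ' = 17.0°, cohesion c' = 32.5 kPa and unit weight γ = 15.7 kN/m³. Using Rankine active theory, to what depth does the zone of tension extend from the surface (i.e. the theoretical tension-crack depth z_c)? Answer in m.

5.60 m

K_a = tan²(45° − 17.0°/2) = 0.5475; √K_a = 0.7400.
The active pressure is zero where K_a γ z = 2c√K_a, so z_c = 2c/(γ√K_a) = 2×32.5/(15.7×0.7400) = 5.595 m.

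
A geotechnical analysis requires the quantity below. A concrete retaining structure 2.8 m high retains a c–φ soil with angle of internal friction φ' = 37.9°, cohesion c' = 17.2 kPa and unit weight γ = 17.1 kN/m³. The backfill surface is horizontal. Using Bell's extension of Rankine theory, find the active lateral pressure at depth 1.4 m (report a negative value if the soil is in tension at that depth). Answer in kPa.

-11.1 kPa

K_a = (1 − sin φ)/(1 + sin φ) = 0.2389.
σ_a = K_a γ z − 2c√K_a = 0.2389×17.1×1.4 − 2×17.2×0.4888 = -11.09 kPa.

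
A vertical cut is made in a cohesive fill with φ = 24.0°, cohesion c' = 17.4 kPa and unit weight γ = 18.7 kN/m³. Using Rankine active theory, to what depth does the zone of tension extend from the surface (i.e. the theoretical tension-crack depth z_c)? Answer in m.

K_a = tan²(45° − 24.0°/2) = 0.4217; √K_a = 0.6494.
The active pressure is zero where K_a γ z = 2c√K_a, so z_c = 2c/(γ√K_a) = 2×17.4/(18.7×0.6494) = 2.866 m.

2.87 m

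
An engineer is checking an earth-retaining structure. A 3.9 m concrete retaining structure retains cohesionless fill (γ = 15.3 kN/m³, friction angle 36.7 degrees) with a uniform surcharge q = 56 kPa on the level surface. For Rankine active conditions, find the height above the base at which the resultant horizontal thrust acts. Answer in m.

K_a = 0.2519.
Triangular part P₁ = ½K_aγH² = 29.31 at H/3 = 1.300 m; rectangular part P₂ = K_a q H = 55.01 at H/2 = 1.950 m.
ȳ = (P₁·1.300 + P₂·1.950)/(P₁+P₂) = 1.724 m.

1.72 m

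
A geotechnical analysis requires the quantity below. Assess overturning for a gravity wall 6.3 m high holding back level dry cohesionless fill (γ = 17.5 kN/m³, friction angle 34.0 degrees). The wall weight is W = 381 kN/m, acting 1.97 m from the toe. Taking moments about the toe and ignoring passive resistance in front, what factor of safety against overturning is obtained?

3.64

K_a = tan²(45° − 34.0°/2) = 0.2827.
P_a = ½K_aγH² = 0.5×0.2827×17.5×6.3² = 98.18 kN/m, acting at H/3 = 2.100 m above the base.
Overturning moment M_o = P_a × H/3 = 98.18 × 2.100 = 206.2.
Resisting moment M_r = W × 1.97 = 381 × 1.97 = 750.6.
FS_overturning = M_r/M_o = 750.6/206.2 = 3.640.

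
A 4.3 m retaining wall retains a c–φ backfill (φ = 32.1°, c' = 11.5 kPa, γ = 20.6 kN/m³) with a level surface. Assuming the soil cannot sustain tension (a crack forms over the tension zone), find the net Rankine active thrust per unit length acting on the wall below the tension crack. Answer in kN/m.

K_a = 0.3060; √K_a = 0.5532.
Tension-crack depth z_c = 2c/(γ√K_a) = 2×11.5/(20.6×0.5532) = 2.018 m.
σ_a at base = K_a γ H − 2c√K_a = 0.3060×20.6×4.3 − 2×11.5×0.5532 = 14.38 kPa.
P_a = ½ × 14.38 × (H − z_c) = 0.5×14.38×2.282 = 16.41 kN/m.

16.4 kN/m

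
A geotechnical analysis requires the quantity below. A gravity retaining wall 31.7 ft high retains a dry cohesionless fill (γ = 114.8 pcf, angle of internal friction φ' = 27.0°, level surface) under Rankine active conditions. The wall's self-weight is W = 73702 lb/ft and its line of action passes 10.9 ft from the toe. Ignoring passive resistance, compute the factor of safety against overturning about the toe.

K_a = tan²(45° − 27.0°/2) = 0.3755.
P_a = ½K_aγH² = 0.5×0.3755×114.8×31.7² = 21660 lb/ft, acting at H/3 = 10.57 ft above the base.
Overturning moment M_o = P_a × H/3 = 21660 × 10.57 = 228900.
Resisting moment M_r = W × 10.9 = 73702 × 10.9 = 803400.
FS_overturning = M_r/M_o = 803400/228900 = 3.510.

3.51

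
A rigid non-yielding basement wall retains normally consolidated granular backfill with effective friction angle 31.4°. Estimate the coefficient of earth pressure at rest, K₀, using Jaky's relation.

0.479

K₀ = 1 − sin φ' = 1 − sin 31.4° = 0.4790.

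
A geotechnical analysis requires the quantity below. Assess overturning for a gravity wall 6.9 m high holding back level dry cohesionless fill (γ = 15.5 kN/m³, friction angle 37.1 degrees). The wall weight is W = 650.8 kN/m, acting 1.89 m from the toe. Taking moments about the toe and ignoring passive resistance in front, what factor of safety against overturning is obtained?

K_a = tan²(45° − 37.1°/2) = 0.2475.
P_a = ½K_aγH² = 0.5×0.2475×15.5×6.9² = 91.32 kN/m, acting at H/3 = 2.300 m above the base.
Overturning moment M_o = P_a × H/3 = 91.32 × 2.300 = 210.0.
Resisting moment M_r = W × 1.89 = 650.8 × 1.89 = 1230.
FS_overturning = M_r/M_o = 1230/210.0 = 5.856.

5.86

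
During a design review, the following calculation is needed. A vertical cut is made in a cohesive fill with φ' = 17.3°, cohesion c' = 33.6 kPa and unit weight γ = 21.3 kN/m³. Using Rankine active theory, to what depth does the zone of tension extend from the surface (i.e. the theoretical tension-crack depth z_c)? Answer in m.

4.29 m

K_a = tan²(45° − 17.3°/2) = 0.5416; √K_a = 0.7359.
The active pressure is zero where K_a γ z = 2c√K_a, so z_c = 2c/(γ√K_a) = 2×33.6/(21.3×0.7359) = 4.287 m.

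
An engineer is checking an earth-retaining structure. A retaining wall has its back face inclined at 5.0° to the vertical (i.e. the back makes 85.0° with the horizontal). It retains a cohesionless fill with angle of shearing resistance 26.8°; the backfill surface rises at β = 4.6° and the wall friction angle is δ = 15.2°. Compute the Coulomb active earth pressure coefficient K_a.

0.401

K_a = sin²(α+φ) / [sin²α · sin(α−δ) · (1 + √{sin(φ+δ)sin(φ−β) / (sin(α−δ)sin(α+β))})²].
With α = 85.0°, φ = 26.8°, δ = 15.2°, β = 4.6°: K_a = 0.4011.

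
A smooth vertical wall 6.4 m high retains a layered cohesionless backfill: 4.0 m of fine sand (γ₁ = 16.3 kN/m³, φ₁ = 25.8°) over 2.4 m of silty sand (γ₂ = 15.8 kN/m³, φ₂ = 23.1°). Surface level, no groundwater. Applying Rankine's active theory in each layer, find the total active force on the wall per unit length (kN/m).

K_a1 = tan²(45°−25.8°/2) = 0.3935; K_a2 = tan²(45°−23.1°/2) = 0.4364.
Layer 1: σ at base = K_a1 γ₁ h₁ = 25.66 kPa; P₁ = ½×25.66×4.0 = 51.31.
Layer 2: σ_v at top = γ₁h₁ = 65.20; σ_h top = K_a2×65.20 = 28.46; σ_h base = K_a2×(65.20+15.8×2.4) = 45.01.
P₂ = ½(28.46+45.01)×2.4 = 88.15. Total P_a = 51.31+88.15 = 139.5 kN/m.

139 kN/m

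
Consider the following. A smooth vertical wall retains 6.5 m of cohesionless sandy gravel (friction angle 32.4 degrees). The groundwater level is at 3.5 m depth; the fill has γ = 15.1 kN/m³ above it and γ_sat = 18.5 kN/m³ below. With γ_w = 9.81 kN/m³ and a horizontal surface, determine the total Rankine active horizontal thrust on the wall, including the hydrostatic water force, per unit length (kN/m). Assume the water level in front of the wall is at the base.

K_a = tan²(45° − φ/2) = 0.3022.
γ' = 18.5 − 9.81 = 8.690 kN/m³. Depth below WT = 3.0 m.
σ'_h at WT = K_a γ d_w = 15.97 kPa; at base = 15.97 + K_a γ' × 3.0 = 23.85 kPa.
P₁ (0–3.5 m) = ½×15.97×3.5 = 27.95. P₂ (3.5–6.5 m) = ½(15.97+23.85)×3.0 = 59.74.
P_w = ½ γ_w h₂² = 0.5×9.81×3.0² = 44.14. Total = 27.95+59.74+44.14 = 131.8 kN/m.

132 kN/m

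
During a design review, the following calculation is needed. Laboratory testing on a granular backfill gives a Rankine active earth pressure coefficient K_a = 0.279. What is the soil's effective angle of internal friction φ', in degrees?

K_a = tan²(45° − φ/2) ⇒ 45° − φ/2 = arctan(√0.279) = 27.84°.
φ = 2(45° − 27.84°) = 34.31°.

34.3°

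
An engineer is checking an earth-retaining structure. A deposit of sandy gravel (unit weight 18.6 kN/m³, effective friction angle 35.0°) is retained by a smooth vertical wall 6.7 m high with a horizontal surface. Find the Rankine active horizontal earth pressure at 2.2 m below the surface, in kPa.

11.1 kPa

K_a = (1 − sin φ)/(1 + sin φ) = 0.2710.
σ_h = K_a γ z = 0.2710 × 18.6 × 2.2 = 11.09 kPa.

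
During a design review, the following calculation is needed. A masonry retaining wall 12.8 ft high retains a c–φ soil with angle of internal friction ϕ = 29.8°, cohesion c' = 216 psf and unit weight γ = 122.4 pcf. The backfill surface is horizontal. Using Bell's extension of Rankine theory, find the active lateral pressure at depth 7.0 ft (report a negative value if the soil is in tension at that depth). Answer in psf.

K_a = (1 − sin φ)/(1 + sin φ) = 0.3360.
σ_a = K_a γ z − 2c√K_a = 0.3360×122.4×7.0 − 2×216×0.5797 = 37.49 psf.

37.5 psf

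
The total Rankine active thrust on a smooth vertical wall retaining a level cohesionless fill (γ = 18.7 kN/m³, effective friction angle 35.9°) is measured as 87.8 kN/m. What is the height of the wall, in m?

K_a = 0.2607. P_a = ½ K_a γ H² ⇒ H = √(2P_a/(K_a γ)).
H = √(2×87.8/(0.2607×18.7)) = 6.001 m.

6.00 m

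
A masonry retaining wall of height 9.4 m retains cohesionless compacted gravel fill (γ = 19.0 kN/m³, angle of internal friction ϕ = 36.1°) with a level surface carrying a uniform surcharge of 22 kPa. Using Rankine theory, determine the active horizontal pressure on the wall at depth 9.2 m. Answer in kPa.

K_a = (1 − sin φ)/(1 + sin φ) = 0.2585.
σ_v = γz + q = 19.0 × 9.2 + 22 = 196.8 kPa.
σ_h = K_a σ_v = 0.2585 × 196.8 = 50.87 kPa.

50.9 kPa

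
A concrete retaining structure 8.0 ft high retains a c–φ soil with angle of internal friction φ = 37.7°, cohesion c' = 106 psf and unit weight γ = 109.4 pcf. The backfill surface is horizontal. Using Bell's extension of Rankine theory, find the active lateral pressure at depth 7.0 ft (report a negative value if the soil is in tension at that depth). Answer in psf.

K_a = (1 − sin φ)/(1 + sin φ) = 0.2411.
σ_a = K_a γ z − 2c√K_a = 0.2411×109.4×7.0 − 2×106×0.4910 = 80.52 psf.

80.5 psf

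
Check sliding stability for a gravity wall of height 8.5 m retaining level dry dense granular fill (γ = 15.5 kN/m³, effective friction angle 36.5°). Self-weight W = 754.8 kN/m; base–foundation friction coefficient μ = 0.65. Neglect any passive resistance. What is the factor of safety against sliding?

3.45

K_a = tan²(45° − 36.5°/2) = 0.2541.
P_a = ½K_aγH² = 0.5×0.2541×15.5×8.5² = 142.3 kN/m, acting at H/3 = 2.833 m above the base.
FS_sliding = μW / P_a = 0.65×754.8 / 142.3 = 3.449.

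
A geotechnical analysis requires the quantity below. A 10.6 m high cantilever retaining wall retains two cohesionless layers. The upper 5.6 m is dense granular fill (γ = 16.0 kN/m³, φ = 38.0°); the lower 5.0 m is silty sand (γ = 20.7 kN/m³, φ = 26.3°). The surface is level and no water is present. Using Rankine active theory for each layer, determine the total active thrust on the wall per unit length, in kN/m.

332 kN/m

K_a1 = tan²(45°−38.0°/2) = 0.2379; K_a2 = tan²(45°−26.3°/2) = 0.3859.
Layer 1: σ at base = K_a1 γ₁ h₁ = 21.31 kPa; P₁ = ½×21.31×5.6 = 59.68.
Layer 2: σ_v at top = γ₁h₁ = 89.60; σ_h top = K_a2×89.60 = 34.58; σ_h base = K_a2×(89.60+20.7×5.0) = 74.52.
P₂ = ½(34.58+74.52)×5.0 = 272.8. Total P_a = 59.68+272.8 = 332.4 kN/m.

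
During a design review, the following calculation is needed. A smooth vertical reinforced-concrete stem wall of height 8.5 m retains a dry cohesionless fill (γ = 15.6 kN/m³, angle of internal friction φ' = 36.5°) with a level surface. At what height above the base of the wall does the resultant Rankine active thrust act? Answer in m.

K_a = 0.2541.
The pressure distribution is triangular, so the resultant acts at H/3 above the base = 8.5/3 = 2.833 m.

2.83 m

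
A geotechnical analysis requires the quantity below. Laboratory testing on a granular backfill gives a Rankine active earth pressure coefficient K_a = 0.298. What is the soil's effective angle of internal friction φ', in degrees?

K_a = tan²(45° − φ/2) ⇒ 45° − φ/2 = arctan(√0.298) = 28.63°.
φ = 2(45° − 28.63°) = 32.74°.

32.7°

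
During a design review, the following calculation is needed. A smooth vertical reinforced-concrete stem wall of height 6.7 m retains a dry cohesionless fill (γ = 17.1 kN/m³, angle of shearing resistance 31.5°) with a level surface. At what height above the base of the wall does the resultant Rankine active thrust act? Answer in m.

K_a = 0.3136.
The pressure distribution is triangular, so the resultant acts at H/3 above the base = 6.7/3 = 2.233 m.

2.23 m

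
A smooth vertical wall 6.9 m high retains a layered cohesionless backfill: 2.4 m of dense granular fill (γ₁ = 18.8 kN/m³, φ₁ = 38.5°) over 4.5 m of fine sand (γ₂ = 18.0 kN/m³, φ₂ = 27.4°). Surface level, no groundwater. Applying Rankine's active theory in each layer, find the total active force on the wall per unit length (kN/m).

155 kN/m

K_a1 = tan²(45°−38.5°/2) = 0.2327; K_a2 = tan²(45°−27.4°/2) = 0.3697.
Layer 1: σ at base = K_a1 γ₁ h₁ = 10.50 kPa; P₁ = ½×10.50×2.4 = 12.60.
Layer 2: σ_v at top = γ₁h₁ = 45.12; σ_h top = K_a2×45.12 = 16.68; σ_h base = K_a2×(45.12+18.0×4.5) = 46.62.
P₂ = ½(16.68+46.62)×4.5 = 142.4. Total P_a = 12.60+142.4 = 155.0 kN/m.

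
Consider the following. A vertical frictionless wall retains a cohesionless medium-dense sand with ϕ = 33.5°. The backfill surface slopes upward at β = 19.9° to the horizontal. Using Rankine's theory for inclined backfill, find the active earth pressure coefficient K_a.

0.346

K_a = cos β · (cos β − √(cos²β − cos²φ)) / (cos β + √(cos²β − cos²φ)).
cos β = 0.9403, cos φ = 0.8339, √(cos²β − cos²φ) = 0.4345.
K_a = 0.9403 × (0.9403 − 0.4345)/(0.9403 + 0.4345) = 0.3459.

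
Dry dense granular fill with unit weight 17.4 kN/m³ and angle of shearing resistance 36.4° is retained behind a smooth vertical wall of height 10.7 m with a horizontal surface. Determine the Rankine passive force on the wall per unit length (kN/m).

K_p = tan²(45° + φ/2) = 3.919.
P_p = ½ K_p γ H² = 0.5 × 3.919 × 17.4 × 10.7² = 3904 kN/m.

3900 kN/m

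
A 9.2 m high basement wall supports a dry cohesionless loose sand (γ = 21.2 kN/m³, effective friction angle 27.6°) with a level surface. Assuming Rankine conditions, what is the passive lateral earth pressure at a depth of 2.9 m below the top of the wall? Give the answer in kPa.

168 kPa

K_p = (1 + sin φ)/(1 − sin φ) = 2.726.
σ_h = K_p γ z = 2.726 × 21.2 × 2.9 = 167.6 kPa.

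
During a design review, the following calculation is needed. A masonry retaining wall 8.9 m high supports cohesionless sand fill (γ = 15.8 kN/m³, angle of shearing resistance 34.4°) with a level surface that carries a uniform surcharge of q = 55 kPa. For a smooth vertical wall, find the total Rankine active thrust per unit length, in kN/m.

K_a = tan²(45° − φ/2) = 0.2780.
Soil triangle: ½ K_a γ H² = 0.5×0.2780×15.8×8.9² = 173.9 kN/m.
Surcharge rectangle: K_a q H = 0.2780×55×8.9 = 136.1 kN/m.
Total = 173.9 + 136.1 = 310.0 kN/m.

310 kN/m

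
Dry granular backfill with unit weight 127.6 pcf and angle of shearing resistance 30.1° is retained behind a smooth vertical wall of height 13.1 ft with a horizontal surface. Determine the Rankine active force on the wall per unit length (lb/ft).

K_a = tan²(45° − φ/2) = 0.3320.
P_a = ½ K_a γ H² = 0.5 × 0.3320 × 127.6 × 13.1² = 3635 lb/ft.

3630 lb/ft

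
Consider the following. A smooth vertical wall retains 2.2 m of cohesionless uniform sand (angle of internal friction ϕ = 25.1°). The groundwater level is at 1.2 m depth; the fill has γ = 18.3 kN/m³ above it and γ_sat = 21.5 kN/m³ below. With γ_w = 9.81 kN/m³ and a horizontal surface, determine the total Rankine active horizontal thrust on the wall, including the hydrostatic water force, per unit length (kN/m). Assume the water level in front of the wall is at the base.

K_a = tan²(45° − φ/2) = 0.4043.
γ' = 21.5 − 9.81 = 11.69 kN/m³. Depth below WT = 1.0 m.
σ'_h at WT = K_a γ d_w = 8.878 kPa; at base = 8.878 + K_a γ' × 1.0 = 13.60 kPa.
P₁ (0–1.2 m) = ½×8.878×1.2 = 5.327. P₂ (1.2–2.2 m) = ½(8.878+13.60)×1.0 = 11.24.
P_w = ½ γ_w h₂² = 0.5×9.81×1.0² = 4.905. Total = 5.327+11.24+4.905 = 21.47 kN/m.

21.5 kN/m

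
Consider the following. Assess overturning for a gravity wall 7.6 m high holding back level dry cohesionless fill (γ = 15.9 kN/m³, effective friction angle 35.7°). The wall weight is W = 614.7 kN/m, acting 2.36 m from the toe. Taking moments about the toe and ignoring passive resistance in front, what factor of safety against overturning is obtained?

4.74

K_a = tan²(45° − 35.7°/2) = 0.2630.
P_a = ½K_aγH² = 0.5×0.2630×15.9×7.6² = 120.8 kN/m, acting at H/3 = 2.533 m above the base.
Overturning moment M_o = P_a × H/3 = 120.8 × 2.533 = 305.9.
Resisting moment M_r = W × 2.36 = 614.7 × 2.36 = 1451.
FS_overturning = M_r/M_o = 1451/305.9 = 4.742.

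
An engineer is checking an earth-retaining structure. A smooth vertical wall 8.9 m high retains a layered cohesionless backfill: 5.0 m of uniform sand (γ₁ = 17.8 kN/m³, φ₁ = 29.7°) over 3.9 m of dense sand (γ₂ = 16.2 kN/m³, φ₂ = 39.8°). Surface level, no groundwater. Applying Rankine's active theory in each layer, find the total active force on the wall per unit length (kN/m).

K_a1 = tan²(45°−29.7°/2) = 0.3374; K_a2 = tan²(45°−39.8°/2) = 0.2194.
Layer 1: σ at base = K_a1 γ₁ h₁ = 30.03 kPa; P₁ = ½×30.03×5.0 = 75.07.
Layer 2: σ_v at top = γ₁h₁ = 89.00; σ_h top = K_a2×89.00 = 19.53; σ_h base = K_a2×(89.00+16.2×3.9) = 33.39.
P₂ = ½(19.53+33.39)×3.9 = 103.2. Total P_a = 75.07+103.2 = 178.3 kN/m.

178 kN/m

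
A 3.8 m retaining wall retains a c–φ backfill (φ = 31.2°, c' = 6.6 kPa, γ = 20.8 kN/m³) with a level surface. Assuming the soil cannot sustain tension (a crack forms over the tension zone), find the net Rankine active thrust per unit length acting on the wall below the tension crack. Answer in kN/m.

K_a = 0.3175; √K_a = 0.5635.
Tension-crack depth z_c = 2c/(γ√K_a) = 2×6.6/(20.8×0.5635) = 1.126 m.
σ_a at base = K_a γ H − 2c√K_a = 0.3175×20.8×3.8 − 2×6.6×0.5635 = 17.66 kPa.
P_a = ½ × 17.66 × (H − z_c) = 0.5×17.66×2.674 = 23.61 kN/m.

23.6 kN/m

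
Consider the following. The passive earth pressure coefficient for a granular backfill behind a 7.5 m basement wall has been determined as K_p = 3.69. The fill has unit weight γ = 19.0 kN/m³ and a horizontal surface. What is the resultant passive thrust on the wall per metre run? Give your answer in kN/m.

1970 kN/m

P = ½ K_p γ H² = 0.5 × 3.69 × 19.0 × 7.5² = 1972 kN/m.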